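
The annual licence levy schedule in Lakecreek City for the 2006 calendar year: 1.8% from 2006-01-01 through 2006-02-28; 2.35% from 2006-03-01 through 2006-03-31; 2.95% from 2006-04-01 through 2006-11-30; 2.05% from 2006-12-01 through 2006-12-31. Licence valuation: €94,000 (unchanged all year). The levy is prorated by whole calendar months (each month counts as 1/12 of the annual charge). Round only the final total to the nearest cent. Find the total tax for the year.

€2,475.33

2006-01-01 to 2006-02-28: 2 months at 1.8% → €94,000 × 1.8% × 2/12 = €282.0000
2006-03-01 to 2006-03-31: 1 month at 2.35% → €94,000 × 2.35% × 1/12 = €184.0833
2006-04-01 to 2006-11-30: 8 months at 2.95% → €94,000 × 2.95% × 8/12 = €1,848.6667
2006-12-01 to 2006-12-31: 1 month at 2.05% → €94,000 × 2.05% × 1/12 = €160.5833
Total = €2,475.3333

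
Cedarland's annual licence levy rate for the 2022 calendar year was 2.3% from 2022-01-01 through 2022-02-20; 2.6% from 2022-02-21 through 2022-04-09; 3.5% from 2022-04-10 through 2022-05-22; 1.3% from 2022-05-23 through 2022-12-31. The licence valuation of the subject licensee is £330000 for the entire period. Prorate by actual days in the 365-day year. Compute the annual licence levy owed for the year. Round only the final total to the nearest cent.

2022-01-01 to 2022-02-20: 51 days at 2.3% → £330000 × 2.3% × 51/365 = £1060.5205
2022-02-21 to 2022-04-09: 48 days at 2.6% → £330000 × 2.6% × 48/365 = £1128.3288
2022-04-10 to 2022-05-22: 43 days at 3.5% → £330000 × 3.5% × 43/365 = £1360.6849
2022-05-23 to 2022-12-31: 223 days at 1.3% → £330000 × 1.3% × 223/365 = £2621.0137
Total = £6170.5479

£6170.55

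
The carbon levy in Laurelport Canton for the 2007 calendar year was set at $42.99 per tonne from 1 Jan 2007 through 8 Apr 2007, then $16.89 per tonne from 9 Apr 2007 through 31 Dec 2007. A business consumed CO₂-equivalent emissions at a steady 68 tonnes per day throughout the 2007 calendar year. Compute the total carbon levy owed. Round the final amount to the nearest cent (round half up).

1 Jan – 8 Apr 2007: 98 days × 68 tonnes/day = 6,664 tonnes at $42.99/tonne → $286,485.36
9 Apr – 31 Dec 2007: 267 days × 68 tonnes/day = 18,156 tonnes at $16.89/tonne → $306,654.84

$593,140.20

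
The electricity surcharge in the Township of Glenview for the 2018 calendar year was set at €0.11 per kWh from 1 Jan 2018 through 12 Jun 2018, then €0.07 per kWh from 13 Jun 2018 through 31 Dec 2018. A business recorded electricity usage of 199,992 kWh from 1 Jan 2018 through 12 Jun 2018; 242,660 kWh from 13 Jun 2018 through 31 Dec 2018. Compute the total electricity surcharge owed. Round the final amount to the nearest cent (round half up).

€38,985.32

1 Jan – 12 Jun 2018: 199,992 kWh at €0.11/kWh → €21,999.12
13 Jun – 31 Dec 2018: 242,660 kWh at €0.07/kWh → €16,986.20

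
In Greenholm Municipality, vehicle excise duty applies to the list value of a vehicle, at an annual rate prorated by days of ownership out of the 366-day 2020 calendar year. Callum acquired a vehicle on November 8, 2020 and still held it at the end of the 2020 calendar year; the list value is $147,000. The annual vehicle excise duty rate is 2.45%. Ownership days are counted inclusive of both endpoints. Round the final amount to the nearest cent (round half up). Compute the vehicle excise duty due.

Days held (November 8 – December 31, 2020): 54 out of 366
Tax = $147,000 × 2.45% × 54/366 = $531.3689

$531.37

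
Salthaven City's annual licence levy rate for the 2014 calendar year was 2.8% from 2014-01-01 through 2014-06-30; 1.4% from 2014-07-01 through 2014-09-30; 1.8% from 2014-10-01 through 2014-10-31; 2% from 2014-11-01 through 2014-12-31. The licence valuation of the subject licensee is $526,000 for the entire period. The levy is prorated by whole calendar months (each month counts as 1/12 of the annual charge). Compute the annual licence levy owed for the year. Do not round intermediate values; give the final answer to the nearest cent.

$11,747.33

2014-01-01 to 2014-06-30: 6 months at 2.8% → $526,000 × 2.8% × 6/12 = $7,364.0000
2014-07-01 to 2014-09-30: 3 months at 1.4% → $526,000 × 1.4% × 3/12 = $1,841.0000
2014-10-01 to 2014-10-31: 1 month at 1.8% → $526,000 × 1.8% × 1/12 = $789.0000
2014-11-01 to 2014-12-31: 2 months at 2% → $526,000 × 2% × 2/12 = $1,753.3333
Total = $11,747.3333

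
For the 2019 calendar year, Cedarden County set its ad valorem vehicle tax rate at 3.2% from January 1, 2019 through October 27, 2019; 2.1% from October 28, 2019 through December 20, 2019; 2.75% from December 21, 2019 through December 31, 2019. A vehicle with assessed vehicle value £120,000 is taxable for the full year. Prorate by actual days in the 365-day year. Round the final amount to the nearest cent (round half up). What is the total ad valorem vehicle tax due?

January 1 – October 27, 2019: 300 days at 3.2% → £120,000 × 3.2% × 300/365 = £3,156.1644
October 28 – December 20, 2019: 54 days at 2.1% → £120,000 × 2.1% × 54/365 = £372.8219
December 21 – December 31, 2019: 11 days at 2.75% → £120,000 × 2.75% × 11/365 = £99.4521
Total = £3,628.4384

£3,628.44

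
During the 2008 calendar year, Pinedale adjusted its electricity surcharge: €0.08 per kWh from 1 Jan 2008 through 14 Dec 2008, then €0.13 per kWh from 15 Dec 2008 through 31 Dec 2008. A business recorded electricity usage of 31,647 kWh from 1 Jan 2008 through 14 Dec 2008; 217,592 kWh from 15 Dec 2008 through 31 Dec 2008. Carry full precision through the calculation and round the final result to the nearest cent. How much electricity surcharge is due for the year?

€30,818.72

1 Jan – 14 Dec 2008: 31,647 kWh at €0.08/kWh → €2,531.76
15 Dec – 31 Dec 2008: 217,592 kWh at €0.13/kWh → €28,286.96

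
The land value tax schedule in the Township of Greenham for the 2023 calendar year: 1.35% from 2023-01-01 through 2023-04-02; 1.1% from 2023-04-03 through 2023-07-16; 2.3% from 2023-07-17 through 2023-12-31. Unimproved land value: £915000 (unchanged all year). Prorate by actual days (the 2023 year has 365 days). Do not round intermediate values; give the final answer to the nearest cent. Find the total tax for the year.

£15695.38

2023-01-01 to 2023-04-02: 92 days at 1.35% → £915000 × 1.35% × 92/365 = £3113.5068
2023-04-03 to 2023-07-16: 105 days at 1.1% → £915000 × 1.1% × 105/365 = £2895.4110
2023-07-17 to 2023-12-31: 168 days at 2.3% → £915000 × 2.3% × 168/365 = £9686.4658
Total = £15695.3836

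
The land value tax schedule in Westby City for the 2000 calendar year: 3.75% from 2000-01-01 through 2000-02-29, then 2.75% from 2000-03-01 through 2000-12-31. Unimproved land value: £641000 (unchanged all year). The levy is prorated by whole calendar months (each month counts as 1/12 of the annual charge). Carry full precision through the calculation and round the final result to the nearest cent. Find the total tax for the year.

£18695.83

2000-01-01 to 2000-02-29: 2 months at 3.75% → £641000 × 3.75% × 2/12 = £4006.2500
2000-03-01 to 2000-12-31: 10 months at 2.75% → £641000 × 2.75% × 10/12 = £14689.5833
Total = £18695.8333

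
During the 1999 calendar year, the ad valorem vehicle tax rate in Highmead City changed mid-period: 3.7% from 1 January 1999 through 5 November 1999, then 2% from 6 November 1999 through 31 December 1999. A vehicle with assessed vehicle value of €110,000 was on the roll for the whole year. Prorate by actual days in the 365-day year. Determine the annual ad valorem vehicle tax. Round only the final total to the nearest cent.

€3,783.10

1 January – 5 November 1999: 309 days at 3.7% → €110,000 × 3.7% × 309/365 = €3,445.5616
6 November – 31 December 1999: 56 days at 2% → €110,000 × 2% × 56/365 = €337.5342
Total = €3,783.0959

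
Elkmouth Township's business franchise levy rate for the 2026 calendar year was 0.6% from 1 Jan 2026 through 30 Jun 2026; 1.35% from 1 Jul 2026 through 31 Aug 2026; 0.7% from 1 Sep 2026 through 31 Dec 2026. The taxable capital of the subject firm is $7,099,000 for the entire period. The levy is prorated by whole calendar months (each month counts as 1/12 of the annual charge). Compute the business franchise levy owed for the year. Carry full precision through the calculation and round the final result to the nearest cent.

1 Jan – 30 Jun 2026: 6 months at 0.6% → $7,099,000 × 0.6% × 6/12 = $21,297.0000
1 Jul – 31 Aug 2026: 2 months at 1.35% → $7,099,000 × 1.35% × 2/12 = $15,972.7500
1 Sep – 31 Dec 2026: 4 months at 0.7% → $7,099,000 × 0.7% × 4/12 = $16,564.3333
Total = $53,834.0833

$53,834.08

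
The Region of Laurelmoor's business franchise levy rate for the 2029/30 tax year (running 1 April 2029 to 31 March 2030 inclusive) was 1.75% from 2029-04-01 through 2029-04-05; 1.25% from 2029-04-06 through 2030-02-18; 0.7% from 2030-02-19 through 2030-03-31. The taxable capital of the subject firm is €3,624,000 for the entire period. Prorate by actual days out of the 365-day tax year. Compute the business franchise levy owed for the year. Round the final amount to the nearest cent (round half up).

€43,309.28

2029-04-01 to 2029-04-05: 5 days at 1.75% → €3,624,000 × 1.75% × 5/365 = €868.7671
2029-04-06 to 2030-02-18: 319 days at 1.25% → €3,624,000 × 1.25% × 319/365 = €39,590.9589
2030-02-19 to 2030-03-31: 41 days at 0.7% → €3,624,000 × 0.7% × 41/365 = €2,849.5562
Total = €43,309.2822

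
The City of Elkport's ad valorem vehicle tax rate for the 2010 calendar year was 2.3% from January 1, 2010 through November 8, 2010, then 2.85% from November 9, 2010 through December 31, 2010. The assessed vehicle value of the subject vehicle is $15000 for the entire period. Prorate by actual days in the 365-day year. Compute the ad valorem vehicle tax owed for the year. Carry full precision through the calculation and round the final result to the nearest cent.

January 1 – November 8, 2010: 312 days at 2.3% → $15000 × 2.3% × 312/365 = $294.9041
November 9 – December 31, 2010: 53 days at 2.85% → $15000 × 2.85% × 53/365 = $62.0753
Total = $356.9795

$356.98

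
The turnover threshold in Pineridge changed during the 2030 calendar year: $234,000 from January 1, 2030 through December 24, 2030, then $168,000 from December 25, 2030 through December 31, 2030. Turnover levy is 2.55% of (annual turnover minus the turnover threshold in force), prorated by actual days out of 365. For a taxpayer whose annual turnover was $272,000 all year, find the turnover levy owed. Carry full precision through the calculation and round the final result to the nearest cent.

January 1 – December 24, 2030: 358 days, exemption $234,000 → ($272,000 − $234,000) × 2.55% × 358/365 = $950.4164
December 25 – December 31, 2030: 7 days, exemption $168,000 → ($272,000 − $168,000) × 2.55% × 7/365 = $50.8603
Total = $1,001.2767

$1,001.28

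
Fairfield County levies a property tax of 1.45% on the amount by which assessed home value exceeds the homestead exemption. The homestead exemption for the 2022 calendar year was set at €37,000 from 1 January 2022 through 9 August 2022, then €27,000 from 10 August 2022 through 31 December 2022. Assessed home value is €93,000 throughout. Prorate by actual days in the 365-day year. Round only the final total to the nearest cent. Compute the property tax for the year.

1 January – 9 August 2022: 221 days, exemption €37,000 → (€93,000 − €37,000) × 1.45% × 221/365 = €491.6493
10 August – 31 December 2022: 144 days, exemption €27,000 → (€93,000 − €27,000) × 1.45% × 144/365 = €377.5562
Total = €869.2055

€869.21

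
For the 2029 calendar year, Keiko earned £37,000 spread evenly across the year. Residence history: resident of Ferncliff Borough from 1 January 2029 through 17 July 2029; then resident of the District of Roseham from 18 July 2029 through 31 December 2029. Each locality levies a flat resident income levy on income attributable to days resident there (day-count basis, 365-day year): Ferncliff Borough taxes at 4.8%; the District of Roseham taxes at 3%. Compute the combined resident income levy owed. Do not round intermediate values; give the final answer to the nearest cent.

Ferncliff Borough, 1 January – 17 July 2029: 198 days → £37,000 × 4.8% × 198/365 = £963.4192
The District of Roseham, 18 July – 31 December 2029: 167 days → £37,000 × 3% × 167/365 = £507.8630
Total = £1,471.2822

£1,471.28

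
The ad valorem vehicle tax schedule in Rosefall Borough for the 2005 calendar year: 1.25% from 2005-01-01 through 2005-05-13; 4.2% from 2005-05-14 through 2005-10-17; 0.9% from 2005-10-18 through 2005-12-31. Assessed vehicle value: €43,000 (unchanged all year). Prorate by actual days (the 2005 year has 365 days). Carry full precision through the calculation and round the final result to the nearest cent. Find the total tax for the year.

2005-01-01 to 2005-05-13: 133 days at 1.25% → €43,000 × 1.25% × 133/365 = €195.8562
2005-05-14 to 2005-10-17: 157 days at 4.2% → €43,000 × 4.2% × 157/365 = €776.8274
2005-10-18 to 2005-12-31: 75 days at 0.9% → €43,000 × 0.9% × 75/365 = €79.5205
Total = €1,052.2041

€1,052.20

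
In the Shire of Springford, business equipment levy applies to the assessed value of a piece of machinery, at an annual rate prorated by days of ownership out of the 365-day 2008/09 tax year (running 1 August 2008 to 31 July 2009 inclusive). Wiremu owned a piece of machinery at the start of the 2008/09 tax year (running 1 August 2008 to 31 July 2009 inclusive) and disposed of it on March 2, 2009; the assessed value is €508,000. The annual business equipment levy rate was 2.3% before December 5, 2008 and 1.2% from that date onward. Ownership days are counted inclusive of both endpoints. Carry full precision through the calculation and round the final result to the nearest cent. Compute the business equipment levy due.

€5,503.10

August 1 – December 4, 2008: 126 days at 2.3% → €508,000 × 2.3% × 126/365 = €4,033.3808
December 5, 2008 – March 2, 2009: 88 days at 1.2% → €508,000 × 1.2% × 88/365 = €1,469.7205
Total = €5,503.1014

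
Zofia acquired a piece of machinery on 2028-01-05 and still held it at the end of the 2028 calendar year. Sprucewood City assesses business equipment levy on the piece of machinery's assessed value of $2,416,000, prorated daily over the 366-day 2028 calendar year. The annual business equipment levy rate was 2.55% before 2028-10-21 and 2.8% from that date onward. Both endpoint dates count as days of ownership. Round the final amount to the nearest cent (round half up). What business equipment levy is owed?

2028-01-05 to 2028-10-20: 290 days at 2.55% → $2,416,000 × 2.55% × 290/366 = $48,815.0820
2028-10-21 to 2028-12-31: 72 days at 2.8% → $2,416,000 × 2.8% × 72/366 = $13,307.8033
Total = $62,122.8852

$62,122.89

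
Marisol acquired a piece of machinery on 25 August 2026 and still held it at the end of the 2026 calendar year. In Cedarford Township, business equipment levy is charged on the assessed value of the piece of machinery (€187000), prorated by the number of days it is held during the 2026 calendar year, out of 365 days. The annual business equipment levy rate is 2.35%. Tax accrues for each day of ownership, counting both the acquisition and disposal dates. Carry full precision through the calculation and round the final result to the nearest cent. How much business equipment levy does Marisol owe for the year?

Days held (25 August – 31 December 2026): 129 out of 365
Tax = €187000 × 2.35% × 129/365 = €1553.1247

€1553.12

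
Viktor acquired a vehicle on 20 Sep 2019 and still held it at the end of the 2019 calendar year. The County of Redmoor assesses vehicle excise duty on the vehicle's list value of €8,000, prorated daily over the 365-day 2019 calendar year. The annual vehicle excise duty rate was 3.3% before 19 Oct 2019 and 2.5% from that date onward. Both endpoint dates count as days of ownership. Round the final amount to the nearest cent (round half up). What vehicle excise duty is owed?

20 Sep – 18 Oct 2019: 29 days at 3.3% → €8,000 × 3.3% × 29/365 = €20.9753
19 Oct – 31 Dec 2019: 74 days at 2.5% → €8,000 × 2.5% × 74/365 = €40.5479
Total = €61.5233

€61.52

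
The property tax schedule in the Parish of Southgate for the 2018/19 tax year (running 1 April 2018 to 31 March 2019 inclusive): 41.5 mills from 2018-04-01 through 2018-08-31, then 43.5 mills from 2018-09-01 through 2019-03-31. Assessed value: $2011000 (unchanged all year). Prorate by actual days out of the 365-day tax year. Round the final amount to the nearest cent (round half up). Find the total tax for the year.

$85792.57

2018-04-01 to 2018-08-31: 153 days at 41.5 mills → $2011000 × 4.15% × 153/365 = $34983.1356
2018-09-01 to 2019-03-31: 212 days at 43.5 mills → $2011000 × 4.35% × 212/365 = $50809.4301
Total = $85792.5658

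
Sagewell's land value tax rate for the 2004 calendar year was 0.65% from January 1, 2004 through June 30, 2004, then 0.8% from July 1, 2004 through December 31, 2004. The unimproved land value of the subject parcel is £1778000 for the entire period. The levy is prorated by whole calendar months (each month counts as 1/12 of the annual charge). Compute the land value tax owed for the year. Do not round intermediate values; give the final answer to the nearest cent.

January 1 – June 30, 2004: 6 months at 0.65% → £1778000 × 0.65% × 6/12 = £5778.5000
July 1 – December 31, 2004: 6 months at 0.8% → £1778000 × 0.8% × 6/12 = £7112.0000
Total = £12890.5000

£12890.50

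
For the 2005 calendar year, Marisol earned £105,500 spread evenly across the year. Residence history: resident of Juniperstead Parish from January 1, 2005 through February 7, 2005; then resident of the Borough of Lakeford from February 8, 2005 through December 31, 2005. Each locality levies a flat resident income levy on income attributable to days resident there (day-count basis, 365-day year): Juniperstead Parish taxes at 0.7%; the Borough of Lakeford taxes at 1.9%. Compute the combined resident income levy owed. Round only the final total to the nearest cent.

£1,872.70

Juniperstead Parish, January 1 – February 7, 2005: 38 days → £105,500 × 0.7% × 38/365 = £76.8849
The Borough of Lakeford, February 8 – December 31, 2005: 327 days → £105,500 × 1.9% × 327/365 = £1,795.8123
Total = £1,872.6973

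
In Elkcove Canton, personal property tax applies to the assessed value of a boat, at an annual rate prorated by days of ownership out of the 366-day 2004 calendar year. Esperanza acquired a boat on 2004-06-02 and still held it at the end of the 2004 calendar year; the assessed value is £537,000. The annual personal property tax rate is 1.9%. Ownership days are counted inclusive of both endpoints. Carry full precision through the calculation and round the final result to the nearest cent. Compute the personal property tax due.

Days held (2004-06-02 to 2004-12-31): 213 out of 366
Tax = £537,000 × 1.9% × 213/366 = £5,937.8115

£5,937.81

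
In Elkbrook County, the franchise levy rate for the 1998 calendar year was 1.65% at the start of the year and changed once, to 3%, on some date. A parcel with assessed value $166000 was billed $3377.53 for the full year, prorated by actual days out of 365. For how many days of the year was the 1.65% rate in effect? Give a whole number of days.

261 days

Let d = days at the first rate; then 365 − d days at the second rate.
$166000 × [1.65%·d + 3%·(365−d)] / 365 = $3377.53
Solving gives d = 261, so the new rate took effect on 19 September 1998.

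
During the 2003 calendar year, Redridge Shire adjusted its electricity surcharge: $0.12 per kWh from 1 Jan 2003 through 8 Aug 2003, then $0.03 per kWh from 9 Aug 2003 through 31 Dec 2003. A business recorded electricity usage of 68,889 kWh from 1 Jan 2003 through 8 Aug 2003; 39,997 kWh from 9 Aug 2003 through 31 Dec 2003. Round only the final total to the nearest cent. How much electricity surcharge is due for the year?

1 Jan – 8 Aug 2003: 68,889 kWh at $0.12/kWh → $8266.68
9 Aug – 31 Dec 2003: 39,997 kWh at $0.03/kWh → $1199.91

$9466.59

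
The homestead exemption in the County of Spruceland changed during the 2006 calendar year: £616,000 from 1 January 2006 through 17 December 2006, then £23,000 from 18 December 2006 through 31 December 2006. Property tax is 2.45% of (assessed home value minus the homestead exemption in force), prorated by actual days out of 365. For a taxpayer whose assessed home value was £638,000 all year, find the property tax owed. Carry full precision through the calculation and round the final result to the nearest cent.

£1,096.26

1 January – 17 December 2006: 351 days, exemption £616,000 → (£638,000 − £616,000) × 2.45% × 351/365 = £518.3260
18 December – 31 December 2006: 14 days, exemption £23,000 → (£638,000 − £23,000) × 2.45% × 14/365 = £577.9315
Total = £1,096.2575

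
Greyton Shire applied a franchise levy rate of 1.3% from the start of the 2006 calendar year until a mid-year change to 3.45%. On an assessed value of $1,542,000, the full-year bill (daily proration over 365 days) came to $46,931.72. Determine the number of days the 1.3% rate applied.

Let d = days at the first rate; then 365 − d days at the second rate.
$1,542,000 × [1.3%·d + 3.45%·(365−d)] / 365 = $46,931.72
Solving gives d = 69, so the new rate took effect on 11 Mar 2006.

69 days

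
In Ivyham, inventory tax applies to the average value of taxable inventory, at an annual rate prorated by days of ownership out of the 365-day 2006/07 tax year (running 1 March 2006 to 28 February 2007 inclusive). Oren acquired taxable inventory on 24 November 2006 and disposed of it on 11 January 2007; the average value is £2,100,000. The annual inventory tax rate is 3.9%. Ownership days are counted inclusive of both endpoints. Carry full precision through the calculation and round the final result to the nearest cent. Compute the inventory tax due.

£10,994.79

Days held (24 November 2006 – 11 January 2007): 49 out of 365
Tax = £2,100,000 × 3.9% × 49/365 = £10,994.7945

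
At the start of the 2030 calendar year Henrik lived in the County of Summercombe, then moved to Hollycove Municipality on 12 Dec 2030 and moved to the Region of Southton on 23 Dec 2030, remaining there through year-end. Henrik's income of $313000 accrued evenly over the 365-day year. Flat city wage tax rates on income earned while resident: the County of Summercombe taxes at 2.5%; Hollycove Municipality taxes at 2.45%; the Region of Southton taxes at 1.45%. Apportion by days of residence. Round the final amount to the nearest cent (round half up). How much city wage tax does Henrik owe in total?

The County of Summercombe, 1 Jan – 11 Dec 2030: 345 days → $313000 × 2.5% × 345/365 = $7396.2329
Hollycove Municipality, 12 Dec – 22 Dec 2030: 11 days → $313000 × 2.45% × 11/365 = $231.1055
The Region of Southton, 23 Dec – 31 Dec 2030: 9 days → $313000 × 1.45% × 9/365 = $111.9082
Total = $7739.2466

$7739.25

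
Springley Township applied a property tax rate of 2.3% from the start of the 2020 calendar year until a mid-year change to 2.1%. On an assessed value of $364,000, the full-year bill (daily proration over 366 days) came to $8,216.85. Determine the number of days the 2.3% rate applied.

288 days

Let d = days at the first rate; then 366 − d days at the second rate.
$364,000 × [2.3%·d + 2.1%·(366−d)] / 366 = $8,216.85
Solving gives d = 288, so the new rate took effect on 15 October 2020.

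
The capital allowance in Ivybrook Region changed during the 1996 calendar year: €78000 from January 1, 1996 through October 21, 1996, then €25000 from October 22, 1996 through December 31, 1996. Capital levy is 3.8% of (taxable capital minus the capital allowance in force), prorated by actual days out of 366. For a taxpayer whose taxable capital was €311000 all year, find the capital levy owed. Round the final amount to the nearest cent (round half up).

January 1 – October 21, 1996: 295 days, exemption €78000 → (€311000 − €78000) × 3.8% × 295/366 = €7136.4208
October 22 – December 31, 1996: 71 days, exemption €25000 → (€311000 − €25000) × 3.8% × 71/366 = €2108.2732
Total = €9244.6940

€9244.69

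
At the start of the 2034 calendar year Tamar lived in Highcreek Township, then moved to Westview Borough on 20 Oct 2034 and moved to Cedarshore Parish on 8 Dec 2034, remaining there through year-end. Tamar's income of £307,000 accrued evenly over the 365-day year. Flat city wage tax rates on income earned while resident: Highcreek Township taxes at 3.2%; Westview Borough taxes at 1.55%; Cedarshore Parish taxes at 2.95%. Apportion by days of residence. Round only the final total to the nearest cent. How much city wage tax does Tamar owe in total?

Highcreek Township, 1 Jan – 19 Oct 2034: 292 days → £307,000 × 3.2% × 292/365 = £7,859.2000
Westview Borough, 20 Oct – 7 Dec 2034: 49 days → £307,000 × 1.55% × 49/365 = £638.8123
Cedarshore Parish, 8 Dec – 31 Dec 2034: 24 days → £307,000 × 2.95% × 24/365 = £595.4959
Total = £9,093.5082

£9,093.51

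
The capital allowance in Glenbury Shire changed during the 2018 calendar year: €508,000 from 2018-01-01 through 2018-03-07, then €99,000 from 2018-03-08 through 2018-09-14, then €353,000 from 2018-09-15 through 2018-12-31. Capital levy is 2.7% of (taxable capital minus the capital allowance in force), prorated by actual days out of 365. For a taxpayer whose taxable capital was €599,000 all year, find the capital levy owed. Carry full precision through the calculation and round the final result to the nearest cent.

€9,473.97

2018-01-01 to 2018-03-07: 66 days, exemption €508,000 → (€599,000 − €508,000) × 2.7% × 66/365 = €444.2795
2018-03-08 to 2018-09-14: 191 days, exemption €99,000 → (€599,000 − €99,000) × 2.7% × 191/365 = €7,064.3836
2018-09-15 to 2018-12-31: 108 days, exemption €353,000 → (€599,000 − €353,000) × 2.7% × 108/365 = €1,965.3041
Total = €9,473.9671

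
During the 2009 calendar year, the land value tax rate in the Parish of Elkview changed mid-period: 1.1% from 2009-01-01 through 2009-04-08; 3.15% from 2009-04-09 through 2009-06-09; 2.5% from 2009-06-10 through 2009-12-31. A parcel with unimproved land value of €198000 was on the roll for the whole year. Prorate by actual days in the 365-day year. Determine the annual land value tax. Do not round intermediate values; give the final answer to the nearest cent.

€4424.35

2009-01-01 to 2009-04-08: 98 days at 1.1% → €198000 × 1.1% × 98/365 = €584.7781
2009-04-09 to 2009-06-09: 62 days at 3.15% → €198000 × 3.15% × 62/365 = €1059.4356
2009-06-10 to 2009-12-31: 205 days at 2.5% → €198000 × 2.5% × 205/365 = €2780.1370
Total = €4424.3507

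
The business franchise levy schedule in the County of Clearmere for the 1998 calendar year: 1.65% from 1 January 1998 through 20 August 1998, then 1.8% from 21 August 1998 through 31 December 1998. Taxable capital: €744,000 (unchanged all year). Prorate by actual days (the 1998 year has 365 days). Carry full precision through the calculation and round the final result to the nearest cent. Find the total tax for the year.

€12,682.65

1 January – 20 August 1998: 232 days at 1.65% → €744,000 × 1.65% × 232/365 = €7,802.8274
21 August – 31 December 1998: 133 days at 1.8% → €744,000 × 1.8% × 133/365 = €4,879.8247
Total = €12,682.6521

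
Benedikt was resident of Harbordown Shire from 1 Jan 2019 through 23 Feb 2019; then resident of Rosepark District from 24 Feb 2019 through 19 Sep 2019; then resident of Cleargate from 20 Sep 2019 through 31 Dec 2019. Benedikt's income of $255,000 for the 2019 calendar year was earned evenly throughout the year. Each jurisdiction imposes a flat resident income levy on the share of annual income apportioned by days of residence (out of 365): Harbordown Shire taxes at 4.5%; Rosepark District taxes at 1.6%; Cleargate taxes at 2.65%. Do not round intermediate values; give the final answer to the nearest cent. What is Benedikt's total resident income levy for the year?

$5,929.62

Harbordown Shire, 1 Jan – 23 Feb 2019: 54 days → $255,000 × 4.5% × 54/365 = $1,697.6712
Rosepark District, 24 Feb – 19 Sep 2019: 208 days → $255,000 × 1.6% × 208/365 = $2,325.0411
Cleargate, 20 Sep – 31 Dec 2019: 103 days → $255,000 × 2.65% × 103/365 = $1,906.9110
Total = $5,929.6233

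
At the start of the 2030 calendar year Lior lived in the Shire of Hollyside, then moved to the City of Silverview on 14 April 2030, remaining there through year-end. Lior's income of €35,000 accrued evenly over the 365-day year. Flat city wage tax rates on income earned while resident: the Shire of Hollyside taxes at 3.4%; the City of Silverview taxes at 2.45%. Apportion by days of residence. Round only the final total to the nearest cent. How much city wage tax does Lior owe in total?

The Shire of Hollyside, 1 January – 13 April 2030: 103 days → €35,000 × 3.4% × 103/365 = €335.8082
The City of Silverview, 14 April – 31 December 2030: 262 days → €35,000 × 2.45% × 262/365 = €615.5205
Total = €951.3288

€951.33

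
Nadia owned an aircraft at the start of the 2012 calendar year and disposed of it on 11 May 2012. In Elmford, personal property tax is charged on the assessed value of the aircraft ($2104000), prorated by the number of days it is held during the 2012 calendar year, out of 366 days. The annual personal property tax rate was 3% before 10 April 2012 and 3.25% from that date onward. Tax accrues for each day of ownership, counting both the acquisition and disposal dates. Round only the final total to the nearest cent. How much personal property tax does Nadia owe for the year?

$23224.48

1 January – 9 April 2012: 100 days at 3% → $2104000 × 3% × 100/366 = $17245.9016
10 April – 11 May 2012: 32 days at 3.25% → $2104000 × 3.25% × 32/366 = $5978.5792
Total = $23224.4809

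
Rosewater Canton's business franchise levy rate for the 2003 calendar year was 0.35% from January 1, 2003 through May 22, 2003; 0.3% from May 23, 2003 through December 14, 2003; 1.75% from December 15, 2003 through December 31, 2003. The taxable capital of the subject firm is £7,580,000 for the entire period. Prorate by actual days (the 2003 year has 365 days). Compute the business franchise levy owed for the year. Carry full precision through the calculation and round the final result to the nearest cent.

January 1 – May 22, 2003: 142 days at 0.35% → £7,580,000 × 0.35% × 142/365 = £10,321.2603
May 23 – December 14, 2003: 206 days at 0.3% → £7,580,000 × 0.3% × 206/365 = £12,834.0822
December 15 – December 31, 2003: 17 days at 1.75% → £7,580,000 × 1.75% × 17/365 = £6,178.2192
Total = £29,333.5616

£29,333.56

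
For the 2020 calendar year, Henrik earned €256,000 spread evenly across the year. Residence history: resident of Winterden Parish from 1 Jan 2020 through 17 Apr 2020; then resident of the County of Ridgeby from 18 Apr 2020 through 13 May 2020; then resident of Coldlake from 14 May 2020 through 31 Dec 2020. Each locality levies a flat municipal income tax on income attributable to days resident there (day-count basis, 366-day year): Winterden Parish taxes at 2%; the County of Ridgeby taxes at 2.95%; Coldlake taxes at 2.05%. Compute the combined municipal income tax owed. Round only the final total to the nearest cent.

€5,373.90

Winterden Parish, 1 Jan – 17 Apr 2020: 108 days → €256,000 × 2% × 108/366 = €1,510.8197
The County of Ridgeby, 18 Apr – 13 May 2020: 26 days → €256,000 × 2.95% × 26/366 = €536.4809
Coldlake, 14 May – 31 Dec 2020: 232 days → €256,000 × 2.05% × 232/366 = €3,326.6011
Total = €5,373.9016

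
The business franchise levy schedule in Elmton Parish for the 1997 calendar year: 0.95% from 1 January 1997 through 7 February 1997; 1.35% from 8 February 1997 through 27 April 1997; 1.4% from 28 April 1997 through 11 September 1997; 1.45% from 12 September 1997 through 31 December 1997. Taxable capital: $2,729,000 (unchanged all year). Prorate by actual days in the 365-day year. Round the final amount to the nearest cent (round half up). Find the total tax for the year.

1 January – 7 February 1997: 38 days at 0.95% → $2,729,000 × 0.95% × 38/365 = $2,699.0932
8 February – 27 April 1997: 79 days at 1.35% → $2,729,000 × 1.35% × 79/365 = $7,973.9137
28 April – 11 September 1997: 137 days at 1.4% → $2,729,000 × 1.4% × 137/365 = $14,340.3342
12 September – 31 December 1997: 111 days at 1.45% → $2,729,000 × 1.45% × 111/365 = $12,033.7685
Total = $37,047.1096

$37,047.11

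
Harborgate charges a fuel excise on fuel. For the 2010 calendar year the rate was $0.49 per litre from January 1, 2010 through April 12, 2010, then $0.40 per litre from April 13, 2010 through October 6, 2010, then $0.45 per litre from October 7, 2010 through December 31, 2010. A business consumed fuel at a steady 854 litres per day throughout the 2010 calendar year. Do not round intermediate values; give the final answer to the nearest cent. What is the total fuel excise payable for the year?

$136,195.92

January 1 – April 12, 2010: 102 days × 854 litres/day = 87,108 litres at $0.49/litre → $42,682.92
April 13 – October 6, 2010: 177 days × 854 litres/day = 151,158 litres at $0.40/litre → $60,463.20
October 7 – December 31, 2010: 86 days × 854 litres/day = 73,444 litres at $0.45/litre → $33,049.80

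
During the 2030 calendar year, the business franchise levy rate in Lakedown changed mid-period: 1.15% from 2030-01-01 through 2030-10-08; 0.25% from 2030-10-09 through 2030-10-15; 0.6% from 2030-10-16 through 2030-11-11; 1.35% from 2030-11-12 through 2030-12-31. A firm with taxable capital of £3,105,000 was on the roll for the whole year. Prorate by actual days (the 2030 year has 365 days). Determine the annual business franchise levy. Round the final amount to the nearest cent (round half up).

2030-01-01 to 2030-10-08: 281 days at 1.15% → £3,105,000 × 1.15% × 281/365 = £27,489.8836
2030-10-09 to 2030-10-15: 7 days at 0.25% → £3,105,000 × 0.25% × 7/365 = £148.8699
2030-10-16 to 2030-11-11: 27 days at 0.6% → £3,105,000 × 0.6% × 27/365 = £1,378.1096
2030-11-12 to 2030-12-31: 50 days at 1.35% → £3,105,000 × 1.35% × 50/365 = £5,742.1233
Total = £34,758.9863

£34,758.99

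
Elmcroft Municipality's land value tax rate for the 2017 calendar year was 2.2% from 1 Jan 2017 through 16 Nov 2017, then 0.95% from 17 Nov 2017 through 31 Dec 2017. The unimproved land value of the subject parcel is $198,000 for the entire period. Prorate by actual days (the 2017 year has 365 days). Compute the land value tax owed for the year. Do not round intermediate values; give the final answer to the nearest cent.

$4,050.86

1 Jan – 16 Nov 2017: 320 days at 2.2% → $198,000 × 2.2% × 320/365 = $3,818.9589
17 Nov – 31 Dec 2017: 45 days at 0.95% → $198,000 × 0.95% × 45/365 = $231.9041
Total = $4,050.8630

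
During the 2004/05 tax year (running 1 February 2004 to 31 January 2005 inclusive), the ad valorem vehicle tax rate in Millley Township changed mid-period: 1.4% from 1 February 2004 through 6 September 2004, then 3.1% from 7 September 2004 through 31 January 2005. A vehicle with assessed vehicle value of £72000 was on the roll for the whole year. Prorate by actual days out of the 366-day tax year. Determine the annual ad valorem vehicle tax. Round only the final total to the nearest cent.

£1499.61

1 February – 6 September 2004: 219 days at 1.4% → £72000 × 1.4% × 219/366 = £603.1475
7 September 2004 – 31 January 2005: 147 days at 3.1% → £72000 × 3.1% × 147/366 = £896.4590
Total = £1499.6066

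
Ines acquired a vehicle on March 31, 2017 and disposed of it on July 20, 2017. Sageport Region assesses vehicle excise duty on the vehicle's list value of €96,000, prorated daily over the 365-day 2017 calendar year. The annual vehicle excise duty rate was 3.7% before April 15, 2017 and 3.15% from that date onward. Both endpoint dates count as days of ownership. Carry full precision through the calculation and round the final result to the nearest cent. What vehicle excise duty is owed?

March 31 – April 14, 2017: 15 days at 3.7% → €96,000 × 3.7% × 15/365 = €145.9726
April 15 – July 20, 2017: 97 days at 3.15% → €96,000 × 3.15% × 97/365 = €803.6384
Total = €949.6110

€949.61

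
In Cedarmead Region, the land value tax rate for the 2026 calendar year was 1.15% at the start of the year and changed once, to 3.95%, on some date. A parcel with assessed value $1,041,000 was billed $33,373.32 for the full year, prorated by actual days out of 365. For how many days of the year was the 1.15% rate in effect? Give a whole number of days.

Let d = days at the first rate; then 365 − d days at the second rate.
$1,041,000 × [1.15%·d + 3.95%·(365−d)] / 365 = $33,373.32
Solving gives d = 97, so the new rate took effect on 8 Apr 2026.

97 days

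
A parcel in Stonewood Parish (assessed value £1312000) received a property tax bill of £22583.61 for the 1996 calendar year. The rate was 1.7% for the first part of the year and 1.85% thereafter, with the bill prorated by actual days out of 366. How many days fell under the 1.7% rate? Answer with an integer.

Let d = days at the first rate; then 366 − d days at the second rate.
£1312000 × [1.7%·d + 1.85%·(366−d)] / 366 = £22583.61
Solving gives d = 314, so the new rate took effect on 10 November 1996.

314 days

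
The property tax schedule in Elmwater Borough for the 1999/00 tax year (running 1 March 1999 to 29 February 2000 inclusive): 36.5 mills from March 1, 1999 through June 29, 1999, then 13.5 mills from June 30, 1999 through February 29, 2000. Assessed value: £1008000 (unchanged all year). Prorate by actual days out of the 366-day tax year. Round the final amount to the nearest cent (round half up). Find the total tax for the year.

£21272.66

March 1 – June 29, 1999: 121 days at 36.5 mills → £1008000 × 3.65% × 121/366 = £12163.4754
June 30, 1999 – February 29, 2000: 245 days at 13.5 mills → £1008000 × 1.35% × 245/366 = £9109.1803
Total = £21272.6557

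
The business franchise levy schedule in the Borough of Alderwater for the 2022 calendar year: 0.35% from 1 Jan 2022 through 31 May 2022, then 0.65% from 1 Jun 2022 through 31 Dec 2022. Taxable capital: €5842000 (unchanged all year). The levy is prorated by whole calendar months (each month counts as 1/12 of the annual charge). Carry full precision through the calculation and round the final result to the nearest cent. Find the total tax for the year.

1 Jan – 31 May 2022: 5 months at 0.35% → €5842000 × 0.35% × 5/12 = €8519.5833
1 Jun – 31 Dec 2022: 7 months at 0.65% → €5842000 × 0.65% × 7/12 = €22150.9167
Total = €30670.5000

€30670.50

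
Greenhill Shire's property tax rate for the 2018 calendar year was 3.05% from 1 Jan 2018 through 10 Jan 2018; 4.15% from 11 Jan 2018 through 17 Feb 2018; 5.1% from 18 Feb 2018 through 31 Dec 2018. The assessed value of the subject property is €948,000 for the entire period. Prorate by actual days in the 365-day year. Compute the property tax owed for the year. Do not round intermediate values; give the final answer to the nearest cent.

€46,877.95

1 Jan – 10 Jan 2018: 10 days at 3.05% → €948,000 × 3.05% × 10/365 = €792.1644
11 Jan – 17 Feb 2018: 38 days at 4.15% → €948,000 × 4.15% × 38/365 = €4,095.8795
18 Feb – 31 Dec 2018: 317 days at 5.1% → €948,000 × 5.1% × 317/365 = €41,989.9068
Total = €46,877.9507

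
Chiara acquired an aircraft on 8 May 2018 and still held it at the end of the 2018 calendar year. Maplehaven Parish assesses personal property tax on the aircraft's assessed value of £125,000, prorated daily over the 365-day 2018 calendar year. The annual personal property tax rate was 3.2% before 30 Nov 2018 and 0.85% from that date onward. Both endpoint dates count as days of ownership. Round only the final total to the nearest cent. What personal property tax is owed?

£2,350.68

8 May – 29 Nov 2018: 206 days at 3.2% → £125,000 × 3.2% × 206/365 = £2,257.5342
30 Nov – 31 Dec 2018: 32 days at 0.85% → £125,000 × 0.85% × 32/365 = £93.1507
Total = £2,350.6849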